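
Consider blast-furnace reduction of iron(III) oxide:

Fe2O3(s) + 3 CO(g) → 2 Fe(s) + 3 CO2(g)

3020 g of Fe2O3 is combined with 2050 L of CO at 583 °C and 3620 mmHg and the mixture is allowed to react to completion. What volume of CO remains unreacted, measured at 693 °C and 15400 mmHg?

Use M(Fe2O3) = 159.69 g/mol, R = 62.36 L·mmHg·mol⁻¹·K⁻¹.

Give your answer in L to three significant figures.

322 L

n(Fe2O3) = 3020 / 159.69 = 18.91 mol
n(CO) = PV/RT = (3620 × 2050) / (62.36 × 856.15) = 139.0 mol
For 18.91 mol Fe2O3, stoichiometry requires (3/1) × 18.91 = 56.73 mol CO; 139.0 mol is available, so Fe2O3 is limiting.
n(CO) consumed = (3/1) × 18.91 = 56.73 mol; remaining = 139.0 − 56.73 = 82.27 mol
V(CO) = nRT/P = 82.27 × 62.36 × 966.15 / 15400 = 321.9 L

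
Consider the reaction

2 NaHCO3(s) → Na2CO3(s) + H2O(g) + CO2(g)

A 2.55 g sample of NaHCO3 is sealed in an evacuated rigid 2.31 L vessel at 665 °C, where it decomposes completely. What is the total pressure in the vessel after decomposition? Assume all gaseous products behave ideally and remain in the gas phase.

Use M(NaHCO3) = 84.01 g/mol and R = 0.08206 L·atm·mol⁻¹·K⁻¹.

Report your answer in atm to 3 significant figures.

1.01 atm

n(NaHCO3) = 2.55 / 84.01 = 0.03035 mol
n(gas produced) = (2/2) × 0.03035 = 0.03035 mol
P = nRT/V = 0.03035 × 0.08206 × 938.15 / 2.31 = 1.011 atm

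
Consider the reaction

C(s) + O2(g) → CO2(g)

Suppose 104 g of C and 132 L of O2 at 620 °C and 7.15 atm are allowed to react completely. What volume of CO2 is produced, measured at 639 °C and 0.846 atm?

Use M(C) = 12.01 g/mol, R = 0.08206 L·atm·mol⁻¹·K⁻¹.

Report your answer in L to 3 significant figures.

n(C) = 104 / 12.01 = 8.659 mol
n(O2) = PV/RT = (7.15 × 132) / (0.08206 × 893.15) = 12.88 mol
For 8.659 mol C, stoichiometry requires (1/1) × 8.659 = 8.659 mol O2; 12.88 mol is available, so C is limiting.
n(CO2) = (1/1) × 8.659 = 8.659 mol
V(CO2) = nRT/P = 8.659 × 0.08206 × 912.15 / 0.846 = 766.1 L

766 L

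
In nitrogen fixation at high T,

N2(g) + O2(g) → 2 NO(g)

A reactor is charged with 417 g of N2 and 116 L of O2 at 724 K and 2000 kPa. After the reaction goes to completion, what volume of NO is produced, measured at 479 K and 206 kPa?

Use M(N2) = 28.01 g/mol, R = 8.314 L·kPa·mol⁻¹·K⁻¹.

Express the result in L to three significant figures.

576 L

n(N2) = 417 / 28.01 = 14.89 mol
n(O2) = PV/RT = (2000 × 116) / (8.314 × 724) = 38.54 mol
For 14.89 mol N2, stoichiometry requires (1/1) × 14.89 = 14.89 mol O2; 38.54 mol is available, so N2 is limiting.
n(NO) = (2/1) × 14.89 = 29.78 mol
V(NO) = nRT/P = 29.78 × 8.314 × 479 / 206 = 575.7 L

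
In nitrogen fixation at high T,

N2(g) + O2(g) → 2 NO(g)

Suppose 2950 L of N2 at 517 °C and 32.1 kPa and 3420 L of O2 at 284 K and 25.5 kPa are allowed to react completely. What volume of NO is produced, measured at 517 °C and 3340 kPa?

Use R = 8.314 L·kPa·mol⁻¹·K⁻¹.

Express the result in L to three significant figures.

56.7 L

n(N2) = PV/RT = (32.1 × 2950) / (8.314 × 790.15) = 14.41 mol
n(O2) = PV/RT = (25.5 × 3420) / (8.314 × 284) = 36.93 mol
For 14.41 mol N2, stoichiometry requires (1/1) × 14.41 = 14.41 mol O2; 36.93 mol is available, so N2 is limiting.
n(NO) = (2/1) × 14.41 = 28.82 mol
V(NO) = nRT/P = 28.82 × 8.314 × 790.15 / 3340 = 56.68 L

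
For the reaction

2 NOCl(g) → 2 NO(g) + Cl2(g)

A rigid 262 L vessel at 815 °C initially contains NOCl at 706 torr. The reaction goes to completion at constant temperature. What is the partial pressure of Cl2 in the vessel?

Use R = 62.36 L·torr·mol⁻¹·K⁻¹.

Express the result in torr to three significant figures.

353 torr

n(NOCl)₀ = PV/RT = (706 × 262) / (62.36 × 1088.15) = 2.726 mol
n(Cl2) = (1/2) × 2.726 = 1.363 mol
P(Cl2) = nRT/V = 1.363 × 62.36 × 1088.15 / 262 = 353.0 torr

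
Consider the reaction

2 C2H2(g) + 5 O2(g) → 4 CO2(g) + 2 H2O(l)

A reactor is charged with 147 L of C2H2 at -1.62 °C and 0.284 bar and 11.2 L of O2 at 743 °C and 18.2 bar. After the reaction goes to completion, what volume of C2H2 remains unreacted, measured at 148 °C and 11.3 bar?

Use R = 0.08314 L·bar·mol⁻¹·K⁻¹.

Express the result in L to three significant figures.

n(C2H2) = PV/RT = (0.284 × 147) / (0.08314 × 271.53) = 1.849 mol
n(O2) = PV/RT = (18.2 × 11.2) / (0.08314 × 1016.15) = 2.413 mol
For 1.849 mol C2H2, stoichiometry requires (5/2) × 1.849 = 4.622 mol O2; 2.413 mol is available, so O2 is limiting.
n(C2H2) consumed = (2/5) × 2.413 = 0.9652 mol; remaining = 1.849 − 0.9652 = 0.8838 mol
V(C2H2) = nRT/P = 0.8838 × 0.08314 × 421.15 / 11.3 = 2.739 L

2.74 L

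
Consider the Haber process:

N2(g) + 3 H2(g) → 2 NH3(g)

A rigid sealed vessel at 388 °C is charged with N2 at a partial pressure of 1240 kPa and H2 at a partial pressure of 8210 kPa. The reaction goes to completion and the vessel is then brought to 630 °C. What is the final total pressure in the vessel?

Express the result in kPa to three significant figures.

With V and T fixed, P_i ∝ n_i, so the mole ratios apply directly to partial pressures at 388 °C.
P(H2) required for 1240 kPa of N2 = (3/1) × 1240 = 3720 kPa; available 8210 kPa, so N2 is limiting.
P(H2) remaining = 8210 − (3/1) × 1240 = 4490 kPa
P(gaseous products) = (2)/1 × 1240 = 2480 kPa
P_total at 388 °C = 4490 + 2480 = 6970 kPa
Scaling to 630 °C: P = 6970 × 903.15/661.15 = 9521 kPa

9520 kPa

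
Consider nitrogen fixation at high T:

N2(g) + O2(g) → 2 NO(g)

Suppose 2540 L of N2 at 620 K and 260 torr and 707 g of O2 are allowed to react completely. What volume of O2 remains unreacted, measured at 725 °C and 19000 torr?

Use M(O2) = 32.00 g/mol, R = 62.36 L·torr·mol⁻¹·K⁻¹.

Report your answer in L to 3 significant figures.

n(N2) = PV/RT = (260 × 2540) / (62.36 × 620) = 17.08 mol
n(O2) = 707 / 32.00 = 22.09 mol
For 17.08 mol N2, stoichiometry requires (1/1) × 17.08 = 17.08 mol O2; 22.09 mol is available, so N2 is limiting.
n(O2) consumed = (1/1) × 17.08 = 17.08 mol; remaining = 22.09 − 17.08 = 5.010 mol
V(O2) = nRT/P = 5.010 × 62.36 × 998.15 / 19000 = 16.41 L

16.4 L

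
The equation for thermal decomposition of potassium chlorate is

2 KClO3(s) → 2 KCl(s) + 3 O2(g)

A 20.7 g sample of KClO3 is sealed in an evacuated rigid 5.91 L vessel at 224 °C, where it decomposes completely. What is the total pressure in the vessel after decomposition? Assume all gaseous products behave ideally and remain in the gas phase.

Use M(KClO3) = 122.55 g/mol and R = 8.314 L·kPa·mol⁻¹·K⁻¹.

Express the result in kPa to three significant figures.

177 kPa

n(KClO3) = 20.7 / 122.55 = 0.1689 mol
n(gas produced) = (3/2) × 0.1689 = 0.2533 mol
P = nRT/V = 0.2533 × 8.314 × 497.15 / 5.91 = 177.2 kPa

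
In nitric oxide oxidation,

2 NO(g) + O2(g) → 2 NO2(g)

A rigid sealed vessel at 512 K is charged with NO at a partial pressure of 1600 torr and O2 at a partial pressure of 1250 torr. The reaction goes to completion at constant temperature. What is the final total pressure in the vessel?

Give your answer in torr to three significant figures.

With V and T fixed, P_i ∝ n_i, so the mole ratios apply directly to partial pressures at 512 K.
P(O2) required for 1600 torr of NO = (1/2) × 1600 = 800.0 torr; available 1250 torr, so NO is limiting.
P(O2) remaining = 1250 − (1/2) × 1600 = 450.0 torr
P(gaseous products) = (2)/2 × 1600 = 1600 torr
P_total at 512 K = 450.0 + 1600 = 2050 torr

2050 torr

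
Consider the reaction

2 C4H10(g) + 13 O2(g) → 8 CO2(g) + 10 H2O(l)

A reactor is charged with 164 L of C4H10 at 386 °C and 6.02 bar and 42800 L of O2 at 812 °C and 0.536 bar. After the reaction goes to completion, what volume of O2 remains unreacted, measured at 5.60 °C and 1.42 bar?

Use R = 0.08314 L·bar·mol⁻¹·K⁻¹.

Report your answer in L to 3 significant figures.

2240 L

n(C4H10) = PV/RT = (6.02 × 164) / (0.08314 × 659.15) = 18.02 mol
n(O2) = PV/RT = (0.536 × 42800) / (0.08314 × 1085.15) = 254.3 mol
For 18.02 mol C4H10, stoichiometry requires (13/2) × 18.02 = 117.1 mol O2; 254.3 mol is available, so C4H10 is limiting.
n(O2) consumed = (13/2) × 18.02 = 117.1 mol; remaining = 254.3 − 117.1 = 137.2 mol
V(O2) = nRT/P = 137.2 × 0.08314 × 278.75 / 1.42 = 2239 L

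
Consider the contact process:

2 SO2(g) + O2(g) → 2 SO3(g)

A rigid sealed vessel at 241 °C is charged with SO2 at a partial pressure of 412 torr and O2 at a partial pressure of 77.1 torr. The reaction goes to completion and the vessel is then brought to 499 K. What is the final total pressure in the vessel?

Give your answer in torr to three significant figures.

400 torr

At constant V, partial pressures at 241 °C are proportional to moles, so apply stoichiometry directly to pressures.
P(O2) required for 412 torr of SO2 = (1/2) × 412 = 206.0 torr; available 77.1 torr, so O2 is limiting.
P(SO2) remaining = 412 − (2/1) × 77.1 = 257.8 torr
P(gaseous products) = (2)/1 × 77.1 = 154.2 torr
P_total at 241 °C = 257.8 + 154.2 = 412.0 torr
Scaling to 499 K: P = 412.0 × 499/514.15 = 399.9 torr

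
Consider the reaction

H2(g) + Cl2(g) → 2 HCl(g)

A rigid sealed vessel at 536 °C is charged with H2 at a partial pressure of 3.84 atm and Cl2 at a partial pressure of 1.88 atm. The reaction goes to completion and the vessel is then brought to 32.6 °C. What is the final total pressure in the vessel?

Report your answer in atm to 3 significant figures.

2.16 atm

Because the vessel is rigid and T is held at 536 °C, work the stoichiometry in partial pressures (P_i = n_iRT/V).
P(Cl2) required for 3.84 atm of H2 = (1/1) × 3.84 = 3.840 atm; available 1.88 atm, so Cl2 is limiting.
P(H2) remaining = 3.84 − (1/1) × 1.88 = 1.960 atm
P(gaseous products) = (2)/1 × 1.88 = 3.760 atm
P_total at 536 °C = 1.960 + 3.760 = 5.720 atm
Scaling to 32.6 °C: P = 5.720 × 305.75/809.15 = 2.161 atm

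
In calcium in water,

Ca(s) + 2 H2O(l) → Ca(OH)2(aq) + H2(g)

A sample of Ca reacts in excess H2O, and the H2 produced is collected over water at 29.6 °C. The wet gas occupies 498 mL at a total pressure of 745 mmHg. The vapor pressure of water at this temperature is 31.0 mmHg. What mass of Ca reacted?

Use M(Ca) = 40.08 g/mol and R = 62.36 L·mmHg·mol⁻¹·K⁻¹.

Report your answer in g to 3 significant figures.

P(H2) = 745 − 31.0 = 714.0 mmHg
n(H2) = PV/RT = (714.0 × 0.4980) / (62.36 × 302.75) = 0.01883 mol
n(Ca) = (1/1) × 0.01883 = 0.01883 mol
m(Ca) = 0.01883 × 40.08 = 0.7547 g

0.755 g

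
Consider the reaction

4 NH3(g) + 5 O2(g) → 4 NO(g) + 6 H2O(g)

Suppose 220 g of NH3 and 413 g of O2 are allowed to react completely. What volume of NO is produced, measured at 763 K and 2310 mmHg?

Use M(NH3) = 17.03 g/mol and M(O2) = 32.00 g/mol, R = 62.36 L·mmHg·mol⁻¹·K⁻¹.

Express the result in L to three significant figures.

213 L

n(NH3) = 220 / 17.03 = 12.92 mol
n(O2) = 413 / 32.00 = 12.91 mol
For 12.92 mol NH3, stoichiometry requires (5/4) × 12.92 = 16.15 mol O2; 12.91 mol is available, so O2 is limiting.
n(NO) = (4/5) × 12.91 = 10.33 mol
V(NO) = nRT/P = 10.33 × 62.36 × 763 / 2310 = 212.8 L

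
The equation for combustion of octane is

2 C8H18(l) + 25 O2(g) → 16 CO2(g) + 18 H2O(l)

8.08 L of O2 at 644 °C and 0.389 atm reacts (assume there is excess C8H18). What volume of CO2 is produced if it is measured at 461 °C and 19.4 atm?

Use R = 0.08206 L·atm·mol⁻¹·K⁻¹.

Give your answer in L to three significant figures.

0.0830 L

n(O2) = PV/RT = (0.389 × 8.08) / (0.08206 × 917.15) = 0.04176 mol
n(CO2) = (16/25) × 0.04176 = 0.02673 mol
V = nRT/P = 0.02673 × 0.08206 × 734.15 / 19.4 = 0.08301 L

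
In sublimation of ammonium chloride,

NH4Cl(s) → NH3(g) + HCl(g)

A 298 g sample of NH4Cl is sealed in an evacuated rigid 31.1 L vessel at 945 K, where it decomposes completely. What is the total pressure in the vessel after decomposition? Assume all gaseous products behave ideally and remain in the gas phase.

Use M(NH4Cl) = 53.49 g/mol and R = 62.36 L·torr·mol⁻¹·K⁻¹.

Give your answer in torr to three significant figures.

n(NH4Cl) = 298 / 53.49 = 5.571 mol
n(gas produced) = (2/1) × 5.571 = 11.14 mol
P = nRT/V = 11.14 × 62.36 × 945 / 31.1 = 21110 torr

21100 torr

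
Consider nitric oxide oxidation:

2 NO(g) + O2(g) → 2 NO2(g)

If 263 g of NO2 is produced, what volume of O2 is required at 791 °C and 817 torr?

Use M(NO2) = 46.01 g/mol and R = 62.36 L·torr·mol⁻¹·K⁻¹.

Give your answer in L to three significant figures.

232 L

n(NO2) = 263.0 / 46.01 = 5.716 mol
n(O2) = (1/2) × 5.716 = 2.858 mol
V = nRT/P = 2.858 × 62.36 × 1064.15 / 817 = 232.1 L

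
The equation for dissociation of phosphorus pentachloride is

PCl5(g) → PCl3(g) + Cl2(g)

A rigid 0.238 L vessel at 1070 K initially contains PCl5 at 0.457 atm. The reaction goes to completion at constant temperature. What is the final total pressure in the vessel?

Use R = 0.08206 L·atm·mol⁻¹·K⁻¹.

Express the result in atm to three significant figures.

0.914 atm

Rigid vessel, constant T ⇒ P scales with total gas moles (1 → 2).
P_final = (2/1) × 0.457 = 0.9140 atm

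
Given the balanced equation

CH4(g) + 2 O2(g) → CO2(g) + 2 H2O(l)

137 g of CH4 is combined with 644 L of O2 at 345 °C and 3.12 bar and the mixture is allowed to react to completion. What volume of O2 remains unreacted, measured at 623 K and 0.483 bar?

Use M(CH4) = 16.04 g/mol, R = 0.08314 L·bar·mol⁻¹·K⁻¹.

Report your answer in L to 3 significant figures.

2360 L

n(CH4) = 137 / 16.04 = 8.541 mol
n(O2) = PV/RT = (3.12 × 644) / (0.08314 × 618.15) = 39.10 mol
For 8.541 mol CH4, stoichiometry requires (2/1) × 8.541 = 17.08 mol O2; 39.10 mol is available, so CH4 is limiting.
n(O2) consumed = (2/1) × 8.541 = 17.08 mol; remaining = 39.10 − 17.08 = 22.02 mol
V(O2) = nRT/P = 22.02 × 0.08314 × 623 / 0.483 = 2361 L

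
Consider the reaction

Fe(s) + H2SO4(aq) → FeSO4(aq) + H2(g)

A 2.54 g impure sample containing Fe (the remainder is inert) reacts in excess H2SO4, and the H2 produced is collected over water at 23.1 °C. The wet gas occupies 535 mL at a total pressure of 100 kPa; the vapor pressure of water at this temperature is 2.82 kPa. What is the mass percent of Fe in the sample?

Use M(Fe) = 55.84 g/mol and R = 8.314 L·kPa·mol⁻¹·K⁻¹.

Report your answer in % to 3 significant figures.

P(H2) = 100 − 2.82 = 97.18 kPa
n(H2) = PV/RT = (97.18 × 0.5350) / (8.314 × 296.25) = 0.02111 mol
n(Fe) = (1/1) × 0.02111 = 0.02111 mol
m(Fe) = 0.02111 × 55.84 = 1.179 g
%Fe = 1.179 / 2.54 × 100 = 46.42%

46.4 %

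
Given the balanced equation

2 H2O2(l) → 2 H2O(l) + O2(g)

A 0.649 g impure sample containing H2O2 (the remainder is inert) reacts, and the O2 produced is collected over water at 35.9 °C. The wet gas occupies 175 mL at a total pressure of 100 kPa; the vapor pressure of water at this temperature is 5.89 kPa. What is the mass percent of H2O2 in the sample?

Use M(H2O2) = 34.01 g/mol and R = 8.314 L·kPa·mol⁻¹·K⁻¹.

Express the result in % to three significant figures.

P(O2) = 100 − 5.89 = 94.11 kPa
n(O2) = PV/RT = (94.11 × 0.1750) / (8.314 × 309.05) = 0.006410 mol
n(H2O2) = (2/1) × 0.006410 = 0.01282 mol
m(H2O2) = 0.01282 × 34.01 = 0.4360 g
%H2O2 = 0.4360 / 0.649 × 100 = 67.18%

67.2 %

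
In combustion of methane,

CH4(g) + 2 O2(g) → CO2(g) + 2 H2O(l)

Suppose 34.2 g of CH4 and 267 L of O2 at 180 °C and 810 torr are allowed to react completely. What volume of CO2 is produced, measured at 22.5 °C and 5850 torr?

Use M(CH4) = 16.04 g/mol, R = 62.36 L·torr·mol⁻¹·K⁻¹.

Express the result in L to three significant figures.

n(CH4) = 34.2 / 16.04 = 2.132 mol
n(O2) = PV/RT = (810 × 267) / (62.36 × 453.15) = 7.653 mol
For 2.132 mol CH4, stoichiometry requires (2/1) × 2.132 = 4.264 mol O2; 7.653 mol is available, so CH4 is limiting.
n(CO2) = (1/1) × 2.132 = 2.132 mol
V(CO2) = nRT/P = 2.132 × 62.36 × 295.65 / 5850 = 6.719 L

6.72 L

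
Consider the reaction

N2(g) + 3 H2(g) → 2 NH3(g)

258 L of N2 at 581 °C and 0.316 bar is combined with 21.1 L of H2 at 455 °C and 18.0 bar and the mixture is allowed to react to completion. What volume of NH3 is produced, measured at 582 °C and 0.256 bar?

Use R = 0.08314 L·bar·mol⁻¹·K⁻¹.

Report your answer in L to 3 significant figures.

n(N2) = PV/RT = (0.316 × 258) / (0.08314 × 854.15) = 1.148 mol
n(H2) = PV/RT = (18.0 × 21.1) / (0.08314 × 728.15) = 6.274 mol
For 1.148 mol N2, stoichiometry requires (3/1) × 1.148 = 3.444 mol H2; 6.274 mol is available, so N2 is limiting.
n(NH3) = (2/1) × 1.148 = 2.296 mol
V(NH3) = nRT/P = 2.296 × 0.08314 × 855.15 / 0.256 = 637.7 L

638 L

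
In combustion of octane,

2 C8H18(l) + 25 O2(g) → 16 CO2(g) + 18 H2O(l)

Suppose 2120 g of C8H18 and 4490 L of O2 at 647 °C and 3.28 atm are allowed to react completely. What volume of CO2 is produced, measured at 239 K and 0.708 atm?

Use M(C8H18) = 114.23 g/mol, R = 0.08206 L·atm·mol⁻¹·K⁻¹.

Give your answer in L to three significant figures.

n(C8H18) = 2120 / 114.23 = 18.56 mol
n(O2) = PV/RT = (3.28 × 4490) / (0.08206 × 920.15) = 195.0 mol
For 18.56 mol C8H18, stoichiometry requires (25/2) × 18.56 = 232.0 mol O2; 195.0 mol is available, so O2 is limiting.
n(CO2) = (16/25) × 195.0 = 124.8 mol
V(CO2) = nRT/P = 124.8 × 0.08206 × 239 / 0.708 = 3457 L

3460 L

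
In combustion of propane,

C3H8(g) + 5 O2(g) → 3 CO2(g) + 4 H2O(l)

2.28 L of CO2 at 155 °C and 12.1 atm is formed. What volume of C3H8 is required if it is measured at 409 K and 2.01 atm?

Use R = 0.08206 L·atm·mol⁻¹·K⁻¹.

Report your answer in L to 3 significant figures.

4.37 L

n(CO2) = PV/RT = (12.1 × 2.28) / (0.08206 × 428.15) = 0.7852 mol
n(C3H8) = (1/3) × 0.7852 = 0.2617 mol
V = nRT/P = 0.2617 × 0.08206 × 409 / 2.01 = 4.370 L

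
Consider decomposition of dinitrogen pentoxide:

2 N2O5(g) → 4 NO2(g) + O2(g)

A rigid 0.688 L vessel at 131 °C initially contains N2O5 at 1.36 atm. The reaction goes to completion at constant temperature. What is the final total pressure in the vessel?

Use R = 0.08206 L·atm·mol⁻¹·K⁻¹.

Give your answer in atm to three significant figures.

Since T and V are fixed, P_final/P_initial = n_final/n_initial = 5/2.
P_final = (5/2) × 1.36 = 3.400 atm

3.40 atm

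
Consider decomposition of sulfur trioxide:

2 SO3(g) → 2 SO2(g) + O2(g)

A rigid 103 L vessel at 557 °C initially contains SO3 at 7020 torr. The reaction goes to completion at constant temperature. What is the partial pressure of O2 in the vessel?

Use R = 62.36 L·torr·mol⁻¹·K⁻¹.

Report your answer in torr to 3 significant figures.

n(SO3)₀ = PV/RT = (7020 × 103) / (62.36 × 830.15) = 13.97 mol
n(O2) = (1/2) × 13.97 = 6.985 mol
P(O2) = nRT/V = 6.985 × 62.36 × 830.15 / 103 = 3511 torr

3510 torr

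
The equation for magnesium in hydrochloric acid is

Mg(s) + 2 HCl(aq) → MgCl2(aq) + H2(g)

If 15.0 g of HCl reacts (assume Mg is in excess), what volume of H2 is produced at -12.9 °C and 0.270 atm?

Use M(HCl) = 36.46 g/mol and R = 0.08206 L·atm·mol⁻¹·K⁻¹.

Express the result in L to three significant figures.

16.3 L

n(HCl) = 15.00 / 36.46 = 0.4114 mol
n(H2) = (1/2) × 0.4114 = 0.2057 mol
V = nRT/P = 0.2057 × 0.08206 × 260.25 / 0.270 = 16.27 L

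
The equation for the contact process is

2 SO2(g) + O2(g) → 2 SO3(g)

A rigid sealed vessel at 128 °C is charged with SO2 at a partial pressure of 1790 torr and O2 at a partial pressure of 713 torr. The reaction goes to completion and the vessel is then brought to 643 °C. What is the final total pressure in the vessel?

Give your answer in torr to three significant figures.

4090 torr

At constant V, partial pressures at 128 °C are proportional to moles, so apply stoichiometry directly to pressures.
P(O2) required for 1790 torr of SO2 = (1/2) × 1790 = 895.0 torr; available 713 torr, so O2 is limiting.
P(SO2) remaining = 1790 − (2/1) × 713 = 364.0 torr
P(gaseous products) = (2)/1 × 713 = 1426 torr
P_total at 128 °C = 364.0 + 1426 = 1790 torr
Scaling to 643 °C: P = 1790 × 916.15/401.15 = 4088 torr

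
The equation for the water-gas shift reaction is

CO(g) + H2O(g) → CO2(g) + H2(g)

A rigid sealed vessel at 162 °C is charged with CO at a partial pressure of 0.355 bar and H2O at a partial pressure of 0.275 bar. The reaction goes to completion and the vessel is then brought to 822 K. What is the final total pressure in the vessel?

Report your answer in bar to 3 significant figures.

At constant V, partial pressures at 162 °C are proportional to moles, so apply stoichiometry directly to pressures.
P(H2O) required for 0.355 bar of CO = (1/1) × 0.355 = 0.3550 bar; available 0.275 bar, so H2O is limiting.
P(CO) remaining = 0.355 − (1/1) × 0.275 = 0.08000 bar
P(gaseous products) = (1+1)/1 × 0.275 = 0.5500 bar
P_total at 162 °C = 0.08000 + 0.5500 = 0.6300 bar
Scaling to 822 K: P = 0.6300 × 822/435.15 = 1.190 bar

1.19 bar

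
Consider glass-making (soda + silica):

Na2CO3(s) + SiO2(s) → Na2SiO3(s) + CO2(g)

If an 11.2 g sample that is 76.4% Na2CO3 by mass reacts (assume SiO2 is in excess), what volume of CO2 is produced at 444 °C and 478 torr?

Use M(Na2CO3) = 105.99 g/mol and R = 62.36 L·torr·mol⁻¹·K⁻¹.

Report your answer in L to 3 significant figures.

7.55 L

mass of Na2CO3 = 11.2 × 76.4/100 = 8.557 g
n(Na2CO3) = 8.557 / 105.99 = 0.08073 mol
n(CO2) = (1/1) × 0.08073 = 0.08073 mol
V = nRT/P = 0.08073 × 62.36 × 717.15 / 478 = 7.553 L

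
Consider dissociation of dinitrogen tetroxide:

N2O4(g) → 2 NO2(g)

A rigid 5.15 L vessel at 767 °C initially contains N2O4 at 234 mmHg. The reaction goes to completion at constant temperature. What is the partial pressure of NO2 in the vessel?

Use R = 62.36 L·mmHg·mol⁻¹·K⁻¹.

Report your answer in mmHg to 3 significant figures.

n(N2O4)₀ = PV/RT = (234 × 5.15) / (62.36 × 1040.15) = 0.01858 mol
n(NO2) = (2/1) × 0.01858 = 0.03716 mol
P(NO2) = nRT/V = 0.03716 × 62.36 × 1040.15 / 5.15 = 468.0 mmHg

468 mmHg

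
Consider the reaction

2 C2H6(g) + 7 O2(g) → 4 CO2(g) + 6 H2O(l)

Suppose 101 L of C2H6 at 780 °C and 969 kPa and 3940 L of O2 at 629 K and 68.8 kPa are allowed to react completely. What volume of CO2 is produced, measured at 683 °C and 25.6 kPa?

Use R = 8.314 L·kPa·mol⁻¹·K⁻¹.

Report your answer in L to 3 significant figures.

n(C2H6) = PV/RT = (969 × 101) / (8.314 × 1053.15) = 11.18 mol
n(O2) = PV/RT = (68.8 × 3940) / (8.314 × 629) = 51.84 mol
For 11.18 mol C2H6, stoichiometry requires (7/2) × 11.18 = 39.13 mol O2; 51.84 mol is available, so C2H6 is limiting.
n(CO2) = (4/2) × 11.18 = 22.36 mol
V(CO2) = nRT/P = 22.36 × 8.314 × 956.15 / 25.6 = 6943 L

6940 L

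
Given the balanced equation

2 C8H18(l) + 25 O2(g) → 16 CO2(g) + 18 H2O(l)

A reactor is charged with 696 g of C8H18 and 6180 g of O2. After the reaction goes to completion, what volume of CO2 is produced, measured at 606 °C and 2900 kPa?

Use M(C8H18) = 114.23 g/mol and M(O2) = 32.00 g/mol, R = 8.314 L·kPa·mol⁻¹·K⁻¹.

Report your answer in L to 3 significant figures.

n(C8H18) = 696 / 114.23 = 6.093 mol
n(O2) = 6180 / 32.00 = 193.1 mol
For 6.093 mol C8H18, stoichiometry requires (25/2) × 6.093 = 76.16 mol O2; 193.1 mol is available, so C8H18 is limiting.
n(CO2) = (16/2) × 6.093 = 48.74 mol
V(CO2) = nRT/P = 48.74 × 8.314 × 879.15 / 2900 = 122.8 L

123 L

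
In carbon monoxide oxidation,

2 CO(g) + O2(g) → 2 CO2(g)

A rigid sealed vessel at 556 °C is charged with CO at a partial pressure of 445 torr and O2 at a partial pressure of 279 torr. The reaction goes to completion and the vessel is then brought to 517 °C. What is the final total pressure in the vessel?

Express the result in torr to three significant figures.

478 torr

With V and T fixed, P_i ∝ n_i, so the mole ratios apply directly to partial pressures at 556 °C.
P(O2) required for 445 torr of CO = (1/2) × 445 = 222.5 torr; available 279 torr, so CO is limiting.
P(O2) remaining = 279 − (1/2) × 445 = 56.50 torr
P(gaseous products) = (2)/2 × 445 = 445.0 torr
P_total at 556 °C = 56.50 + 445.0 = 501.5 torr
Scaling to 517 °C: P = 501.5 × 790.15/829.15 = 477.9 torr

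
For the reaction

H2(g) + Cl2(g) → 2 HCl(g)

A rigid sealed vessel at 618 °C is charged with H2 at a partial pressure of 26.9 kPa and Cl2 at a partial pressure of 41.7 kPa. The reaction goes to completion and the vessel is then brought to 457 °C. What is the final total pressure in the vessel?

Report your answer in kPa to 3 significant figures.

Because the vessel is rigid and T is held at 618 °C, work the stoichiometry in partial pressures (P_i = n_iRT/V).
P(Cl2) required for 26.9 kPa of H2 = (1/1) × 26.9 = 26.90 kPa; available 41.7 kPa, so H2 is limiting.
P(Cl2) remaining = 41.7 − (1/1) × 26.9 = 14.80 kPa
P(gaseous products) = (2)/1 × 26.9 = 53.80 kPa
P_total at 618 °C = 14.80 + 53.80 = 68.60 kPa
Scaling to 457 °C: P = 68.60 × 730.15/891.15 = 56.21 kPa

56.2 kPa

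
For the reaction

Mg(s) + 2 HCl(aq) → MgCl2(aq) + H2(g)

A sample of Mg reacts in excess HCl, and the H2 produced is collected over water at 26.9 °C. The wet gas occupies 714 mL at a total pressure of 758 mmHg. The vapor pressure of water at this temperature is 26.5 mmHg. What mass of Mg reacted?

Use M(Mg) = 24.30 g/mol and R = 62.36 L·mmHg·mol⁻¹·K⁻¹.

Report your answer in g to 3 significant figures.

0.678 g

P(H2) = 758 − 26.5 = 731.5 mmHg
n(H2) = PV/RT = (731.5 × 0.7140) / (62.36 × 300.05) = 0.02791 mol
n(Mg) = (1/1) × 0.02791 = 0.02791 mol
m(Mg) = 0.02791 × 24.30 = 0.6782 g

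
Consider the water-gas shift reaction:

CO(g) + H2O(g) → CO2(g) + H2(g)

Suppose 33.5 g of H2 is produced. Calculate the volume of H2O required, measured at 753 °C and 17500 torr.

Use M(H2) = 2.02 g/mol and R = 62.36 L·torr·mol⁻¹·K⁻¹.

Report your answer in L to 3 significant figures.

60.6 L

n(H2) = 33.50 / 2.02 = 16.58 mol
n(H2O) = (1/1) × 16.58 = 16.58 mol
V = nRT/P = 16.58 × 62.36 × 1026.15 / 17500 = 60.63 L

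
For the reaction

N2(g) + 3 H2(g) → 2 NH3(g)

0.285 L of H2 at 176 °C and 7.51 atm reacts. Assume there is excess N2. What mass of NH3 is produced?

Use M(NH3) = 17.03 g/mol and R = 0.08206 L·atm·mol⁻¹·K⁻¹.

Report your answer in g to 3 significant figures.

n(H2) = PV/RT = (7.51 × 0.285) / (0.08206 × 449.15) = 0.05807 mol
n(NH3) = (2/3) × 0.05807 = 0.03871 mol
m(NH3) = 0.03871 × 17.03 = 0.6592 g

0.659 g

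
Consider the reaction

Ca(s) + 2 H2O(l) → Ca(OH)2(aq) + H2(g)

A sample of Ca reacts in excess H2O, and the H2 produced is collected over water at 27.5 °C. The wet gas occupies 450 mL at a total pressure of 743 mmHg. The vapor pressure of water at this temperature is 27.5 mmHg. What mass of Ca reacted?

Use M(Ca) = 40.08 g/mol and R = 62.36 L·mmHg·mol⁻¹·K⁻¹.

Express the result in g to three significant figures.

P(H2) = 743 − 27.5 = 715.5 mmHg
n(H2) = PV/RT = (715.5 × 0.4500) / (62.36 × 300.65) = 0.01717 mol
n(Ca) = (1/1) × 0.01717 = 0.01717 mol
m(Ca) = 0.01717 × 40.08 = 0.6882 g

0.688 g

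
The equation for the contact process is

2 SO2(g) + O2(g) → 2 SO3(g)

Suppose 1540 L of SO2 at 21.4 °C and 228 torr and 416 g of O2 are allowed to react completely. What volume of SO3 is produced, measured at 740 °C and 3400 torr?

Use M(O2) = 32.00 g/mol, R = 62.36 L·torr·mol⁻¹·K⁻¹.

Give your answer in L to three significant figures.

n(SO2) = PV/RT = (228 × 1540) / (62.36 × 294.55) = 19.12 mol
n(O2) = 416 / 32.00 = 13.00 mol
For 19.12 mol SO2, stoichiometry requires (1/2) × 19.12 = 9.560 mol O2; 13.00 mol is available, so SO2 is limiting.
n(SO3) = (2/2) × 19.12 = 19.12 mol
V(SO3) = nRT/P = 19.12 × 62.36 × 1013.15 / 3400 = 355.3 L

355 L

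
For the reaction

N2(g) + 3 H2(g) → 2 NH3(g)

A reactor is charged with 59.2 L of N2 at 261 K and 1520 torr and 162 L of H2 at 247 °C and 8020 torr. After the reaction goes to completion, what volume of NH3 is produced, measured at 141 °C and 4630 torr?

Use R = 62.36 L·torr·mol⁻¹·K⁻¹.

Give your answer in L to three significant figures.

61.7 L

n(N2) = PV/RT = (1520 × 59.2) / (62.36 × 261) = 5.529 mol
n(H2) = PV/RT = (8020 × 162) / (62.36 × 520.15) = 40.05 mol
For 5.529 mol N2, stoichiometry requires (3/1) × 5.529 = 16.59 mol H2; 40.05 mol is available, so N2 is limiting.
n(NH3) = (2/1) × 5.529 = 11.06 mol
V(NH3) = nRT/P = 11.06 × 62.36 × 414.15 / 4630 = 61.69 L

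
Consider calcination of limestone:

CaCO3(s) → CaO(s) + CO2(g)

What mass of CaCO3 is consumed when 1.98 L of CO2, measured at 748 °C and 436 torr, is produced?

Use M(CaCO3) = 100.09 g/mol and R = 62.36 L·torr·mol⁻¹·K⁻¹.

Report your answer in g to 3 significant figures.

n(CO2) = PV/RT = (436 × 1.98) / (62.36 × 1021.15) = 0.01356 mol
n(CaCO3) = (1/1) × 0.01356 = 0.01356 mol
m(CaCO3) = 0.01356 × 100.09 = 1.357 g

1.36 g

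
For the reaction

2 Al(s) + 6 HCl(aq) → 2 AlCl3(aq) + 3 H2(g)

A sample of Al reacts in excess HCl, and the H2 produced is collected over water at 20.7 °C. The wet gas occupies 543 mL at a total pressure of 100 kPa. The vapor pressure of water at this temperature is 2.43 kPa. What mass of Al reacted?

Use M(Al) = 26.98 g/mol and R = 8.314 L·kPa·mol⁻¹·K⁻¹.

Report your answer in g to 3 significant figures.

P(H2) = 100 − 2.43 = 97.57 kPa
n(H2) = PV/RT = (97.57 × 0.5430) / (8.314 × 293.85) = 0.02169 mol
n(Al) = (2/3) × 0.02169 = 0.01446 mol
m(Al) = 0.01446 × 26.98 = 0.3901 g

0.390 g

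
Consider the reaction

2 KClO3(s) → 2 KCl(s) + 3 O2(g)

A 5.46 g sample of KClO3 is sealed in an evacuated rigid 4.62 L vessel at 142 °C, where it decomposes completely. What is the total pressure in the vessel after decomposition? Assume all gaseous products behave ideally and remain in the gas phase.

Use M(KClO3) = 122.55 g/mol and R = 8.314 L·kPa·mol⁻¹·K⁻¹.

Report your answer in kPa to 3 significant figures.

n(KClO3) = 5.46 / 122.55 = 0.04455 mol
n(gas produced) = (3/2) × 0.04455 = 0.06682 mol
P = nRT/V = 0.06682 × 8.314 × 415.15 / 4.62 = 49.92 kPa

49.9 kPa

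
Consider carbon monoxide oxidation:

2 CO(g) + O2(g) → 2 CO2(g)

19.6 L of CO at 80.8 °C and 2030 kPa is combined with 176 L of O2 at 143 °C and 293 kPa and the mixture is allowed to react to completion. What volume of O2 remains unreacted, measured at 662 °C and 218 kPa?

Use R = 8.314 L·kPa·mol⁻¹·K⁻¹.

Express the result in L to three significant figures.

290 L

n(CO) = PV/RT = (2030 × 19.6) / (8.314 × 353.95) = 13.52 mol
n(O2) = PV/RT = (293 × 176) / (8.314 × 416.15) = 14.90 mol
For 13.52 mol CO, stoichiometry requires (1/2) × 13.52 = 6.760 mol O2; 14.90 mol is available, so CO is limiting.
n(O2) consumed = (1/2) × 13.52 = 6.760 mol; remaining = 14.90 − 6.760 = 8.140 mol
V(O2) = nRT/P = 8.140 × 8.314 × 935.15 / 218 = 290.3 L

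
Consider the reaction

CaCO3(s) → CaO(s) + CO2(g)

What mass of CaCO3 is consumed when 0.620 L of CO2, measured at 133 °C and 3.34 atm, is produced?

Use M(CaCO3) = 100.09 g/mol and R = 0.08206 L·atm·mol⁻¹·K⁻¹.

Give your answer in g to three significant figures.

6.22 g

n(CO2) = PV/RT = (3.34 × 0.620) / (0.08206 × 406.15) = 0.06213 mol
n(CaCO3) = (1/1) × 0.06213 = 0.06213 mol
m(CaCO3) = 0.06213 × 100.09 = 6.219 g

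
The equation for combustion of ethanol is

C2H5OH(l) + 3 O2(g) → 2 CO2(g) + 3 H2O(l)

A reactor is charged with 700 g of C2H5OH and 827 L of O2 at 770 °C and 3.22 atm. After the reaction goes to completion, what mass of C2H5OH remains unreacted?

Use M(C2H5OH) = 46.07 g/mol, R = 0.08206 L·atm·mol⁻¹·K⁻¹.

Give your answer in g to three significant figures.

n(C2H5OH) = 700 / 46.07 = 15.19 mol
n(O2) = PV/RT = (3.22 × 827) / (0.08206 × 1043.15) = 31.11 mol
For 15.19 mol C2H5OH, stoichiometry requires (3/1) × 15.19 = 45.57 mol O2; 31.11 mol is available, so O2 is limiting.
n(C2H5OH) consumed = (1/3) × 31.11 = 10.37 mol; remaining = 15.19 − 10.37 = 4.820 mol
m(C2H5OH) = 4.820 × 46.07 = 222.1 g

222 g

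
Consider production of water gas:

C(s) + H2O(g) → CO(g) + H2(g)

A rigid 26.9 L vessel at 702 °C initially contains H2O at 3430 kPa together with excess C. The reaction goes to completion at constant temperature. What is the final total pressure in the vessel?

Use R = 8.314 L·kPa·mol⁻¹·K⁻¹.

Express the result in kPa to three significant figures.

6860 kPa

At constant T and V, P ∝ n(gas): 1 mol gas → 2 mol gas.
P_final = (2/1) × 3430 = 6860 kPa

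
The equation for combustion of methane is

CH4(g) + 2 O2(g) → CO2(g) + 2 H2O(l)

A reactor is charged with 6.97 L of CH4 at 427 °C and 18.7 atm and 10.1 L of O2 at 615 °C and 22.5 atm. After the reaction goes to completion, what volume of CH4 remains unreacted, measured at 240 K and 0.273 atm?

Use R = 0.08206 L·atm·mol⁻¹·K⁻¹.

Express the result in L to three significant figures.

51.2 L

n(CH4) = PV/RT = (18.7 × 6.97) / (0.08206 × 700.15) = 2.269 mol
n(O2) = PV/RT = (22.5 × 10.1) / (0.08206 × 888.15) = 3.118 mol
For 2.269 mol CH4, stoichiometry requires (2/1) × 2.269 = 4.538 mol O2; 3.118 mol is available, so O2 is limiting.
n(CH4) consumed = (1/2) × 3.118 = 1.559 mol; remaining = 2.269 − 1.559 = 0.7100 mol
V(CH4) = nRT/P = 0.7100 × 0.08206 × 240 / 0.273 = 51.22 L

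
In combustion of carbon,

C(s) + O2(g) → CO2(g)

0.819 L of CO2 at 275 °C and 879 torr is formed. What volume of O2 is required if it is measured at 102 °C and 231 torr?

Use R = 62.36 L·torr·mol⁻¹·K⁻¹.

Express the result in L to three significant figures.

n(CO2) = PV/RT = (879 × 0.819) / (62.36 × 548.15) = 0.02106 mol
n(O2) = (1/1) × 0.02106 = 0.02106 mol
V = nRT/P = 0.02106 × 62.36 × 375.15 / 231 = 2.133 L

2.13 L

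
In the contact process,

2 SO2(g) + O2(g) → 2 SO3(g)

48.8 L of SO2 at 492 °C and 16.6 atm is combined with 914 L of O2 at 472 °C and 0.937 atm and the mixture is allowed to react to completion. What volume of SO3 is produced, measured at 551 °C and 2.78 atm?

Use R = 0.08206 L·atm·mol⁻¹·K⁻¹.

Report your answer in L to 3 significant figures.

n(SO2) = PV/RT = (16.6 × 48.8) / (0.08206 × 765.15) = 12.90 mol
n(O2) = PV/RT = (0.937 × 914) / (0.08206 × 745.15) = 14.01 mol
For 12.90 mol SO2, stoichiometry requires (1/2) × 12.90 = 6.450 mol O2; 14.01 mol is available, so SO2 is limiting.
n(SO3) = (2/2) × 12.90 = 12.90 mol
V(SO3) = nRT/P = 12.90 × 0.08206 × 824.15 / 2.78 = 313.8 L

314 L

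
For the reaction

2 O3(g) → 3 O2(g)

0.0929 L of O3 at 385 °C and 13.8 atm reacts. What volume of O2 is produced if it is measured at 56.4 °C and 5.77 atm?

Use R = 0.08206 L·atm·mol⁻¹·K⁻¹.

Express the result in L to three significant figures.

n(O3) = PV/RT = (13.8 × 0.0929) / (0.08206 × 658.15) = 0.02374 mol
n(O2) = (3/2) × 0.02374 = 0.03561 mol
V = nRT/P = 0.03561 × 0.08206 × 329.55 / 5.77 = 0.1669 L

0.167 L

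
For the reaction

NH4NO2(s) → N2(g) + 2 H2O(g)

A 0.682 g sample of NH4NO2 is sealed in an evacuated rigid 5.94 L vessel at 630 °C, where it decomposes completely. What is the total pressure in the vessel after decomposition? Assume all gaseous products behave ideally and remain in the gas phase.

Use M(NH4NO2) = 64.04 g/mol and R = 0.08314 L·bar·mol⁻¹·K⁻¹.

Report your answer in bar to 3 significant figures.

n(NH4NO2) = 0.682 / 64.04 = 0.01065 mol
n(gas produced) = (3/1) × 0.01065 = 0.03195 mol
P = nRT/V = 0.03195 × 0.08314 × 903.15 / 5.94 = 0.4039 bar

0.404 bar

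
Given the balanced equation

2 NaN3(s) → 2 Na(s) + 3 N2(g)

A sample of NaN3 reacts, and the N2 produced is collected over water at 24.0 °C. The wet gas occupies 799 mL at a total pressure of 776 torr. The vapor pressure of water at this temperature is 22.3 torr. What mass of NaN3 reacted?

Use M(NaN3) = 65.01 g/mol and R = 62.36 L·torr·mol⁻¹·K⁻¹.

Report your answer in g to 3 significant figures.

1.41 g

P(N2) = 776 − 22.3 = 753.7 torr
n(N2) = PV/RT = (753.7 × 0.7990) / (62.36 × 297.15) = 0.03250 mol
n(NaN3) = (2/3) × 0.03250 = 0.02167 mol
m(NaN3) = 0.02167 × 65.01 = 1.409 g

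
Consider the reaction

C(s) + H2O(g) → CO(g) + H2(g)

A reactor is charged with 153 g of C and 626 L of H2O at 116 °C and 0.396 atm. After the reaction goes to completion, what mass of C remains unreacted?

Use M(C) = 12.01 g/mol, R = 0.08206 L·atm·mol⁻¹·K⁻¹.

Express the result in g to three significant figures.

59.8 g

n(C) = 153 / 12.01 = 12.74 mol
n(H2O) = PV/RT = (0.396 × 626) / (0.08206 × 389.15) = 7.763 mol
For 12.74 mol C, stoichiometry requires (1/1) × 12.74 = 12.74 mol H2O; 7.763 mol is available, so H2O is limiting.
n(C) consumed = (1/1) × 7.763 = 7.763 mol; remaining = 12.74 − 7.763 = 4.977 mol
m(C) = 4.977 × 12.01 = 59.77 g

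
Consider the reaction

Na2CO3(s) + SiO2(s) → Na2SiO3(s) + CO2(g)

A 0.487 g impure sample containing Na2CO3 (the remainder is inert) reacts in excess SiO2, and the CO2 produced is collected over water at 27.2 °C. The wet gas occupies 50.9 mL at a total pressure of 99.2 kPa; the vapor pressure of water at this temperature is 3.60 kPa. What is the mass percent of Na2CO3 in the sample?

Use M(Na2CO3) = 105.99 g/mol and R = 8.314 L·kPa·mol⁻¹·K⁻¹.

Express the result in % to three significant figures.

42.4 %

P(CO2) = 99.2 − 3.60 = 95.60 kPa
n(CO2) = PV/RT = (95.60 × 0.05090) / (8.314 × 300.35) = 0.001949 mol
n(Na2CO3) = (1/1) × 0.001949 = 0.001949 mol
m(Na2CO3) = 0.001949 × 105.99 = 0.2066 g
%Na2CO3 = 0.2066 / 0.487 × 100 = 42.42%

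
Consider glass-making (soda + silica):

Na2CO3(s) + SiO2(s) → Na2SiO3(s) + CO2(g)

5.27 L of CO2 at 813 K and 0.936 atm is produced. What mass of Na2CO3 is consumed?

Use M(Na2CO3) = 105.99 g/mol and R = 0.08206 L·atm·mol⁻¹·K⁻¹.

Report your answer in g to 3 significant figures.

n(CO2) = PV/RT = (0.936 × 5.27) / (0.08206 × 813) = 0.07394 mol
n(Na2CO3) = (1/1) × 0.07394 = 0.07394 mol
m(Na2CO3) = 0.07394 × 105.99 = 7.837 g

7.84 g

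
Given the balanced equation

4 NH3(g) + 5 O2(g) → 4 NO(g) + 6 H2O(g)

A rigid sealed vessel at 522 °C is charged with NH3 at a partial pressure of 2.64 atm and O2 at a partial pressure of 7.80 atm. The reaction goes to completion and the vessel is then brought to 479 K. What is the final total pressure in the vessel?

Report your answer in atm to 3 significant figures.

With V and T fixed, P_i ∝ n_i, so the mole ratios apply directly to partial pressures at 522 °C.
P(O2) required for 2.64 atm of NH3 = (5/4) × 2.64 = 3.300 atm; available 7.80 atm, so NH3 is limiting.
P(O2) remaining = 7.80 − (5/4) × 2.64 = 4.500 atm
P(gaseous products) = (4+6)/4 × 2.64 = 6.600 atm
P_total at 522 °C = 4.500 + 6.600 = 11.10 atm
Scaling to 479 K: P = 11.10 × 479/795.15 = 6.687 atm

6.69 atm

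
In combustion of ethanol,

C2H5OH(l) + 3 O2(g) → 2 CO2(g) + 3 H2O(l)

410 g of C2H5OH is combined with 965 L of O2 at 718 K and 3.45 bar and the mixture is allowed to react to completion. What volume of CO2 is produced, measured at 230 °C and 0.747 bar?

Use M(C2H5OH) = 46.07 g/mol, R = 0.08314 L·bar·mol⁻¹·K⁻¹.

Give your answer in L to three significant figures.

997 L

n(C2H5OH) = 410 / 46.07 = 8.900 mol
n(O2) = PV/RT = (3.45 × 965) / (0.08314 × 718) = 55.77 mol
For 8.900 mol C2H5OH, stoichiometry requires (3/1) × 8.900 = 26.70 mol O2; 55.77 mol is available, so C2H5OH is limiting.
n(CO2) = (2/1) × 8.900 = 17.80 mol
V(CO2) = nRT/P = 17.80 × 0.08314 × 503.15 / 0.747 = 996.8 L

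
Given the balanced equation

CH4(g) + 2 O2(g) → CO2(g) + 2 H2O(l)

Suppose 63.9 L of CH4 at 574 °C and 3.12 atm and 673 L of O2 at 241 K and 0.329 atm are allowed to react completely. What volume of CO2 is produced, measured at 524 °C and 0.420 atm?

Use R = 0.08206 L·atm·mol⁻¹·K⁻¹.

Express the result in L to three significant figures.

447 L

n(CH4) = PV/RT = (3.12 × 63.9) / (0.08206 × 847.15) = 2.868 mol
n(O2) = PV/RT = (0.329 × 673) / (0.08206 × 241) = 11.20 mol
For 2.868 mol CH4, stoichiometry requires (2/1) × 2.868 = 5.736 mol O2; 11.20 mol is available, so CH4 is limiting.
n(CO2) = (1/1) × 2.868 = 2.868 mol
V(CO2) = nRT/P = 2.868 × 0.08206 × 797.15 / 0.420 = 446.7 L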